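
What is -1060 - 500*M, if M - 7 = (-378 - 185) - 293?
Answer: 423440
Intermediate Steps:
M = -849 (M = 7 + ((-378 - 185) - 293) = 7 + (-563 - 293) = 7 - 856 = -849)
-1060 - 500*M = -1060 - 500*(-849) = -1060 + 424500 = 423440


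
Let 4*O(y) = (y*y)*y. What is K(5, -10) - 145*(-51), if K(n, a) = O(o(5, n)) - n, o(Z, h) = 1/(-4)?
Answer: 1891839/256 ≈ 7390.0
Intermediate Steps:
o(Z, h) = -1/4
O(y) = y**3/4 (O(y) = ((y*y)*y)/4 = (y**2*y)/4 = y**3/4)
K(n, a) = -1/256 - n (K(n, a) = (-1/4)**3/4 - n = (1/4)*(-1/64) - n = -1/256 - n)
K(5, -10) - 145*(-51) = (-1/256 - 1*5) - 145*(-51) = (-1/256 - 5) + 7395 = -1281/256 + 7395 = 1891839/256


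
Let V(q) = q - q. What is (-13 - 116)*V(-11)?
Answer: 0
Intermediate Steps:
V(q) = 0
(-13 - 116)*V(-11) = (-13 - 116)*0 = -129*0 = 0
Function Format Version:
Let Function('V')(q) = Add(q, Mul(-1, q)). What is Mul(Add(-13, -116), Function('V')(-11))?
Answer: 0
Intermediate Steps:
Function('V')(q) = 0
Mul(Add(-13, -116), Function('V')(-11)) = Mul(Add(-13, -116), 0) = Mul(-129, 0) = 0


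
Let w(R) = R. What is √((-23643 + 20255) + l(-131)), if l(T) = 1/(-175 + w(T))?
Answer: I*√35248786/102 ≈ 58.207*I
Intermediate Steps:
l(T) = 1/(-175 + T)
√((-23643 + 20255) + l(-131)) = √((-23643 + 20255) + 1/(-175 - 131)) = √(-3388 + 1/(-306)) = √(-3388 - 1/306) = √(-1036729/306) = I*√35248786/102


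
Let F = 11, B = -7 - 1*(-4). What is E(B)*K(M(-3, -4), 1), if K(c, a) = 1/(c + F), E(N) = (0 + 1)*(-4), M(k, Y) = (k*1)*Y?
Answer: -4/23 ≈ -0.17391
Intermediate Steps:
B = -3 (B = -7 + 4 = -3)
M(k, Y) = Y*k (M(k, Y) = k*Y = Y*k)
E(N) = -4 (E(N) = 1*(-4) = -4)
K(c, a) = 1/(11 + c) (K(c, a) = 1/(c + 11) = 1/(11 + c))
E(B)*K(M(-3, -4), 1) = -4/(11 - 4*(-3)) = -4/(11 + 12) = -4/23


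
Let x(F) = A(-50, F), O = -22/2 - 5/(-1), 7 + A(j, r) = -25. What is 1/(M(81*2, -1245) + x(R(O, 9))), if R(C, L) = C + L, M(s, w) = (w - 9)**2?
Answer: 1/1572484 ≈ 6.3594e-7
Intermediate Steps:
A(j, r) = -32 (A(j, r) = -7 - 25 = -32)
M(s, w) = (-9 + w)**2
O = -6 (O = -22*1/2 - 5*(-1) = -11 + 5 = -6)
x(F) = -32
1/(M(81*2, -1245) + x(R(O, 9))) = 1/((-9 - 1245)**2 - 32) = 1/((-1254)**2 - 32) = 1/(1572516 - 32) = 1/1572484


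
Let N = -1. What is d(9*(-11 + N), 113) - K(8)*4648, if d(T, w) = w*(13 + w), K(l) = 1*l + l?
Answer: -60130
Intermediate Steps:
K(l) = 2*l (K(l) = l + l = 2*l)
d(9*(-11 + N), 113) - K(8)*4648 = 113*(13 + 113) - 2*8*4648 = 113*126 - 16*4648 = 14238 - 1*74368 = 14238 - 74368 = -60130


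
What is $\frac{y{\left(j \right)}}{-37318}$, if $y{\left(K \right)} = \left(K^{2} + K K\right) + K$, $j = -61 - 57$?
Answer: $- \frac{295}{397} \approx -0.74307$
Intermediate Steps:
$j = -118$
$y{\left(K \right)} = K + 2 K^{2}$ ($y{\left(K \right)} = \left(K^{2} + K^{2}\right) + K = 2 K^{2} + K = K + 2 K^{2}$)
$\frac{y{\left(j \right)}}{-37318} = \frac{\left(-118\right) \left(1 + 2 \left(-118\right)\right)}{-37318} = - 118 \left(1 - 236\right) \left(- \frac{1}{37318}\right) = \left(-118\right) \left(-235\right) \left(- \frac{1}{37318}\right) = 27730 \left(- \frac{1}{37318}\right) = - \frac{295}{397}$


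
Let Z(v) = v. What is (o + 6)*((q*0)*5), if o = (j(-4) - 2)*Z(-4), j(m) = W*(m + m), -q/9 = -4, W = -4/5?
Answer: 0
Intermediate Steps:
W = -⅘ (W = -4*⅕ = -⅘ ≈ -0.80000)
q = 36 (q = -9*(-4) = 36)
j(m) = -8*m/5 (j(m) = -4*(m + m)/5 = -8*m/5)
o = -88/5 (o = (-8/5*(-4) - 2)*(-4) = (32/5 - 2)*(-4) = (22/5)*(-4) = -88/5 ≈ -17.600)
(o + 6)*((q*0)*5) = (-88/5 + 6)*((36*0)*5) = -0*5 = -58/5*0 = 0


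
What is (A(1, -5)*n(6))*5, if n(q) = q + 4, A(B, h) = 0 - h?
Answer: 250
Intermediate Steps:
A(B, h) = -h
n(q) = 4 + q
(A(1, -5)*n(6))*5 = ((-1*(-5))*(4 + 6))*5 = (5*10)*5 = 50*5 = 250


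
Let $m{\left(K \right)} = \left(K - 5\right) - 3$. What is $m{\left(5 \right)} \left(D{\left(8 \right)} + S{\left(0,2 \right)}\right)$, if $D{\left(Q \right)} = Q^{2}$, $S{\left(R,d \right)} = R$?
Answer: $-192$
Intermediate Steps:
$m{\left(K \right)} = -8 + K$ ($m{\left(K \right)} = \left(-5 + K\right) - 3 = -8 + K$)
$m{\left(5 \right)} \left(D{\left(8 \right)} + S{\left(0,2 \right)}\right) = \left(-8 + 5\right) \left(8^{2} + 0\right) = - 3 \left(64 + 0\right) = \left(-3\right) 64 = -192$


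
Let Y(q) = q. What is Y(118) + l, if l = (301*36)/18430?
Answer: 1092788/9215 ≈ 118.59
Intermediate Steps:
l = 5418/9215 (l = 10836*(1/18430) = 5418/9215 ≈ 0.58795)
Y(118) + l = 118 + 5418/9215 = 1092788/9215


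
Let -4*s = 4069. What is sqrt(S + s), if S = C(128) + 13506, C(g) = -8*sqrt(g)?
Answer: sqrt(49955 - 256*sqrt(2))/2 ≈ 111.35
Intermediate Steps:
s = -4069/4 (s = -1/4*4069 = -4069/4 ≈ -1017.3)
S = 13506 - 64*sqrt(2) (S = -64*sqrt(2) + 13506 = 13506 - 64*sqrt(2) ≈ 13415.)
sqrt(S + s) = sqrt((13506 - 64*sqrt(2)) - 4069/4) = sqrt(49955/4 - 64*sqrt(2))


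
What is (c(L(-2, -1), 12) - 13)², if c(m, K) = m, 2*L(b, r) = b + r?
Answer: 841/4 ≈ 210.25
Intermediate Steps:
L(b, r) = b/2 + r/2 (L(b, r) = (b + r)/2 = b/2 + r/2)
(c(L(-2, -1), 12) - 13)² = (((½)*(-2) + (½)*(-1)) - 13)² = ((-1 - ½) - 13)² = (-3/2 - 13)² = (-29/2)² = 841/4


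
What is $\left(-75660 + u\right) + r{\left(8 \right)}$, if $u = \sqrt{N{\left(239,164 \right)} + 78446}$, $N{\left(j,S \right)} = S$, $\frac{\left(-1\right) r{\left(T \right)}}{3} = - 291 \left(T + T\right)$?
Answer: $-61692 + \sqrt{78610} \approx -61412.0$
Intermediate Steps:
$r{\left(T \right)} = 1746 T$ ($r{\left(T \right)} = - 3 \left(- 291 \left(T + T\right)\right) = - 3 \left(- 291 \cdot 2 T\right) = - 3 \left(- 582 T\right) = 1746 T$)
$u = \sqrt{78610}$ ($u = \sqrt{164 + 78446} = \sqrt{78610} \approx 280.37$)
$\left(-75660 + u\right) + r{\left(8 \right)} = \left(-75660 + \sqrt{78610}\right) + 1746 \cdot 8 = \left(-75660 + \sqrt{78610}\right) + 13968 = -61692 + \sqrt{78610}$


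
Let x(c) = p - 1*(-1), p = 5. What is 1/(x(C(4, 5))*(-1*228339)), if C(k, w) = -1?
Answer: -1/1370034 ≈ -7.2991e-7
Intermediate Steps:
x(c) = 6 (x(c) = 5 - 1*(-1) = 5 + 1 = 6)
1/(x(C(4, 5))*(-1*228339)) = 1/(6*(-1*228339)) = 1/(6*(-228339)) = 1/(-1370034) = -1/1370034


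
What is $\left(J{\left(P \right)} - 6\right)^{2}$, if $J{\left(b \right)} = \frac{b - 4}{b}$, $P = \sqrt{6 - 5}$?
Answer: $81$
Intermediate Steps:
$P = 1$ ($P = \sqrt{1} = 1$)
$J{\left(b \right)} = \frac{-4 + b}{b}$
$\left(J{\left(P \right)} - 6\right)^{2} = \left(\frac{-4 + 1}{1} - 6\right)^{2} = \left(1 \left(-3\right) - 6\right)^{2} = \left(-3 - 6\right)^{2} = \left(-9\right)^{2} = 81$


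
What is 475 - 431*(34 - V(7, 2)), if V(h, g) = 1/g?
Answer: -27927/2 ≈ -13964.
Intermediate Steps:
475 - 431*(34 - V(7, 2)) = 475 - 431*(34 - 1/2) = 475 - 431*(34 - 1*½) = 475 - 431*(34 - ½) = 475 - 431*67/2 = 475 - 28877/2 = -27927/2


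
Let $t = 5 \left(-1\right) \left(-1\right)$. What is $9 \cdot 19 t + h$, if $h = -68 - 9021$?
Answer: $-8234$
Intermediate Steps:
$t = 5$ ($t = \left(-5\right) \left(-1\right) = 5$)
$h = -9089$ ($h = -68 - 9021 = -9089$)
$9 \cdot 19 t + h = 9 \cdot 19 \cdot 5 - 9089 = 171 \cdot 5 - 9089 = 855 - 9089 = -8234$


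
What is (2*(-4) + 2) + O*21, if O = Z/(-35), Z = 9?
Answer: -57/5 ≈ -11.400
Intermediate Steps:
O = -9/35 (O = 9/(-35) = 9*(-1/35) = -9/35 ≈ -0.25714)
(2*(-4) + 2) + O*21 = (2*(-4) + 2) - 9/35*21 = (-8 + 2) - 27/5 = -6 - 27/5 = -57/5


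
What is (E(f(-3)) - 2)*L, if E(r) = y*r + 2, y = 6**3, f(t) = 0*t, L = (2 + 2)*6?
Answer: 0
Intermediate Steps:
L = 24 (L = 4*6 = 24)
f(t) = 0
y = 216
E(r) = 2 + 216*r (E(r) = 216*r + 2 = 2 + 216*r)
(E(f(-3)) - 2)*L = ((2 + 216*0) - 2)*24 = ((2 + 0) - 2)*24 = (2 - 2)*24 = 0*24 = 0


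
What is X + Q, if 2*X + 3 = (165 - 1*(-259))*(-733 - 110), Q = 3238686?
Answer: 6119937/2 ≈ 3.0600e+6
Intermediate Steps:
X = -357435/2 (X = -3/2 + ((165 - 1*(-259))*(-733 - 110))/2 = -3/2 + ((165 + 259)*(-843))/2 = -3/2 + (424*(-843))/2 = -3/2 + (½)*(-357432) = -3/2 - 178716 = -357435/2 ≈ -1.7872e+5)
X + Q = -357435/2 + 3238686 = 6119937/2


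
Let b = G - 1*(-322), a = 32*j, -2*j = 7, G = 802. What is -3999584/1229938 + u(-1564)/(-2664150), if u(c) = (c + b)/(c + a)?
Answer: -223232558164579/68647688810565 ≈ -3.2519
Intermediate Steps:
j = -7/2 (j = -1/2*7 = -7/2 ≈ -3.5000)
a = -112 (a = 32*(-7/2) = -112)
b = 1124 (b = 802 - 1*(-322) = 802 + 322 = 1124)
u(c) = (1124 + c)/(-112 + c) (u(c) = (c + 1124)/(c - 112) = (1124 + c)/(-112 + c))
-3999584/1229938 + u(-1564)/(-2664150) = -3999584/1229938 + ((1124 - 1564)/(-112 - 1564))/(-2664150) = -3999584*1/1229938 + (-440/(-1676))*(-1/2664150) = -1999792/614969 - 1/1676*(-440)*(-1/2664150) = -1999792/614969 + (110/419)*(-1/2664150) = -1999792/614969 - 11/111627885 = -223232558164579/68647688810565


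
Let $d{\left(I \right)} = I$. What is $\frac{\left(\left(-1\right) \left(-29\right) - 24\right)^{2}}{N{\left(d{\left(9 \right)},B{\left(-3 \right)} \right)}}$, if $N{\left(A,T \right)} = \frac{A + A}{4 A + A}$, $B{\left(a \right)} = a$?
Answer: $\frac{125}{2} \approx 62.5$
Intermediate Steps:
$N{\left(A,T \right)} = \frac{2}{5}$ ($N{\left(A,T \right)} = \frac{2 A}{5 A} = 2 A \frac{1}{5 A} = \frac{2}{5}$)
$\frac{\left(\left(-1\right) \left(-29\right) - 24\right)^{2}}{N{\left(d{\left(9 \right)},B{\left(-3 \right)} \right)}} = \frac{\left(\left(-1\right) \left(-29\right) - 24\right)^{2}}{\frac{2}{5}} = \left(29 - 24\right)^{2} \cdot \frac{5}{2} = 5^{2} \cdot \frac{5}{2} = 25 \cdot \frac{5}{2} = \frac{125}{2}$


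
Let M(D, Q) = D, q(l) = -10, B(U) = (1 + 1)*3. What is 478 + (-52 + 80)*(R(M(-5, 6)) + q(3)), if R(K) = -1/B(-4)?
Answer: 580/3 ≈ 193.33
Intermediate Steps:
B(U) = 6 (B(U) = 2*3 = 6)
R(K) = -⅙ (R(K) = -1/6 = -1*⅙ = -⅙)
478 + (-52 + 80)*(R(M(-5, 6)) + q(3)) = 478 + (-52 + 80)*(-⅙ - 10) = 478 + 28*(-61/6) = 478 - 854/3 = 580/3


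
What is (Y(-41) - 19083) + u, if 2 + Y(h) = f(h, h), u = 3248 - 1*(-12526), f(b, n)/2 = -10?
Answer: -3331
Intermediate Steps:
f(b, n) = -20 (f(b, n) = 2*(-10) = -20)
u = 15774 (u = 3248 + 12526 = 15774)
Y(h) = -22 (Y(h) = -2 - 20 = -22)
(Y(-41) - 19083) + u = (-22 - 19083) + 15774 = -19105 + 15774 = -3331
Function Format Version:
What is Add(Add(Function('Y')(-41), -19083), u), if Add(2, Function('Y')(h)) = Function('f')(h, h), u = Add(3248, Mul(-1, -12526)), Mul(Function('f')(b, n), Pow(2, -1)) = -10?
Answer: -3331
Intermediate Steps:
Function('f')(b, n) = -20 (Function('f')(b, n) = Mul(2, -10) = -20)
u = 15774 (u = Add(3248, 12526) = 15774)
Function('Y')(h) = -22 (Function('Y')(h) = Add(-2, -20) = -22)
Add(Add(Function('Y')(-41), -19083), u) = Add(Add(-22, -19083), 15774) = Add(-19105, 15774) = -3331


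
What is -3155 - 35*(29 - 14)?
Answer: -3680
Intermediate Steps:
-3155 - 35*(29 - 14) = -3155 - 35*15 = -3155 - 1*525 = -3155 - 525 = -3680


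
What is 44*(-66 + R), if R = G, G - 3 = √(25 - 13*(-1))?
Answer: -2772 + 44*√38 ≈ -2500.8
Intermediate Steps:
G = 3 + √38 (G = 3 + √(25 - 13*(-1)) = 3 + √(25 + 13) = 3 + √38 ≈ 9.1644)
R = 3 + √38 ≈ 9.1644
44*(-66 + R) = 44*(-66 + (3 + √38)) = 44*(-63 + √38) = -2772 + 44*√38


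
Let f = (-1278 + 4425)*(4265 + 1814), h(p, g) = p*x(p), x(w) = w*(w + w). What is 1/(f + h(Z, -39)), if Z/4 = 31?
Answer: 1/22943861 ≈ 4.3585e-8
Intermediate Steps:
x(w) = 2*w**2 (x(w) = w*(2*w) = 2*w**2)
Z = 124 (Z = 4*31 = 124)
h(p, g) = 2*p**3 (h(p, g) = p*(2*p**2) = 2*p**3)
f = 19130613 (f = 3147*6079 = 19130613)
1/(f + h(Z, -39)) = 1/(19130613 + 2*124**3) = 1/(19130613 + 2*1906624) = 1/(19130613 + 3813248) = 1/22943861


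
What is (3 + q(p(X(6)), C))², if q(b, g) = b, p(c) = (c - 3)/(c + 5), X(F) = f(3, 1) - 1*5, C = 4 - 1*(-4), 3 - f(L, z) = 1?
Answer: 0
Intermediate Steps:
f(L, z) = 2 (f(L, z) = 3 - 1*1 = 3 - 1 = 2)
C = 8 (C = 4 + 4 = 8)
X(F) = -3 (X(F) = 2 - 1*5 = 2 - 5 = -3)
p(c) = (-3 + c)/(5 + c)
(3 + q(p(X(6)), C))² = (3 + (-3 - 3)/(5 - 3))² = (3 - 6/2)² = (3 + (½)*(-6))² = (3 - 3)² = 0² = 0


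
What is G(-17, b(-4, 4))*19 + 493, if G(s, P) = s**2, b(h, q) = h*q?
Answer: 5984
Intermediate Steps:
G(-17, b(-4, 4))*19 + 493 = (-17)**2*19 + 493 = 289*19 + 493 = 5491 + 493 = 5984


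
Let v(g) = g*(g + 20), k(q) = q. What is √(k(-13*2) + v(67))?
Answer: √5803 ≈ 76.177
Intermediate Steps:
v(g) = g*(20 + g)
√(k(-13*2) + v(67)) = √(-13*2 + 67*(20 + 67)) = √(-26 + 67*87) = √(-26 + 5829) = √5803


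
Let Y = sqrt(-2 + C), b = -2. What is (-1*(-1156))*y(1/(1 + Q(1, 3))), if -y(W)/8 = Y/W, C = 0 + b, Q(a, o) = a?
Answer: -36992*I ≈ -36992.0*I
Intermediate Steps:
C = -2 (C = 0 - 2 = -2)
Y = 2*I (Y = sqrt(-2 - 2) = sqrt(-4) = 2*I ≈ 2.0*I)
y(W) = -16*I/W (y(W) = -8*2*I/W = -16*I/W)
(-1*(-1156))*y(1/(1 + Q(1, 3))) = (-1*(-1156))*(-16*I/(1/(1 + 1))) = 1156*(-16*I/(1/2)) = 1156*(-16*I/1/2) = 1156*(-16*I*2) = 1156*(-32*I) = -36992*I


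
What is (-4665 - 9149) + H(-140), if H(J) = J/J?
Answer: -13813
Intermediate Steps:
H(J) = 1
(-4665 - 9149) + H(-140) = (-4665 - 9149) + 1 = -13814 + 1 = -13813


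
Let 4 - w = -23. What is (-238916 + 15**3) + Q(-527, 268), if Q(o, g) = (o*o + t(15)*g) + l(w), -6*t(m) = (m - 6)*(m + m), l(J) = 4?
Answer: 30132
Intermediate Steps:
w = 27 (w = 4 - 1*(-23) = 4 + 23 = 27)
t(m) = -m*(-6 + m)/3 (t(m) = -(m - 6)*(m + m)/6 = -(-6 + m)*2*m/6 = -m*(-6 + m)/3)
Q(o, g) = 4 + o**2 - 45*g (Q(o, g) = (o*o + ((1/3)*15*(6 - 1*15))*g) + 4 = (o**2 + ((1/3)*15*(6 - 15))*g) + 4 = (o**2 + ((1/3)*15*(-9))*g) + 4 = (o**2 - 45*g) + 4 = 4 + o**2 - 45*g)
(-238916 + 15**3) + Q(-527, 268) = (-238916 + 15**3) + (4 + (-527)**2 - 45*268) = (-238916 + 3375) + (4 + 277729 - 12060) = -235541 + 265673 = 30132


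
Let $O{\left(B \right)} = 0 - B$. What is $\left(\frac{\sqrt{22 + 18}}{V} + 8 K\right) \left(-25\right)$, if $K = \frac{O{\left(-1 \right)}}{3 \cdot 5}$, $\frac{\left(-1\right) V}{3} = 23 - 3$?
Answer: $- \frac{40}{3} + \frac{5 \sqrt{10}}{6} \approx -10.698$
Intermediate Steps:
$O{\left(B \right)} = - B$
$V = -60$ ($V = - 3 \left(23 - 3\right) = \left(-3\right) 20 = -60$)
$K = \frac{1}{15}$ ($K = \frac{\left(-1\right) \left(-1\right)}{3 \cdot 5} = 1 \cdot \frac{1}{15} = \frac{1}{15} \approx 0.066667$)
$\left(\frac{\sqrt{22 + 18}}{V} + 8 K\right) \left(-25\right) = \left(\frac{\sqrt{22 + 18}}{-60} + 8 \cdot \frac{1}{15}\right) \left(-25\right) = \left(\sqrt{40} \left(- \frac{1}{60}\right) + \frac{8}{15}\right) \left(-25\right) = \left(2 \sqrt{10} \left(- \frac{1}{60}\right) + \frac{8}{15}\right) \left(-25\right) = \left(- \frac{\sqrt{10}}{30} + \frac{8}{15}\right) \left(-25\right) = \left(\frac{8}{15} - \frac{\sqrt{10}}{30}\right) \left(-25\right) = - \frac{40}{3} + \frac{5 \sqrt{10}}{6}$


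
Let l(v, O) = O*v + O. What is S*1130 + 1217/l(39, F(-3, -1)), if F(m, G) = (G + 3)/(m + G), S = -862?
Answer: -19482417/20 ≈ -9.7412e+5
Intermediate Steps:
F(m, G) = (3 + G)/(G + m)
l(v, O) = O + O*v
S*1130 + 1217/l(39, F(-3, -1)) = -862*1130 + 1217/((((3 - 1)/(-1 - 3))*(1 + 39))) = -974060 + 1217/(((2/(-4))*40)) = -974060 + 1217/((-1/4*2*40)) = -974060 + 1217/((-1/2*40)) = -974060 + 1217/(-20) = -974060 + 1217*(-1/20) = -974060 - 1217/20 = -19482417/20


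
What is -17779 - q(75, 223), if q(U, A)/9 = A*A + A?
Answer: -467347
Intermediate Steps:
q(U, A) = 9*A + 9*A**2 (q(U, A) = 9*(A*A + A) = 9*(A**2 + A) = 9*(A + A**2) = 9*A + 9*A**2)
-17779 - q(75, 223) = -17779 - 9*223*(1 + 223) = -17779 - 9*223*224 = -17779 - 1*449568 = -17779 - 449568 = -467347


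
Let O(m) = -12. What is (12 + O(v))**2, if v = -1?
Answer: 0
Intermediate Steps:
(12 + O(v))**2 = (12 - 12)**2 = 0**2 = 0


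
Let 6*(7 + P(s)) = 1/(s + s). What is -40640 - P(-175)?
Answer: -85329299/2100 ≈ -40633.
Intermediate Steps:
P(s) = -7 + 1/(12*s) (P(s) = -7 + 1/(6*(s + s)) = -7 + 1/(6*((2*s))) = -7 + (1/(2*s))/6 = -7 + 1/(12*s))
-40640 - P(-175) = -40640 - (-7 + (1/12)/(-175)) = -40640 - (-7 + (1/12)*(-1/175)) = -40640 - (-7 - 1/2100) = -40640 - 1*(-14701/2100) = -40640 + 14701/2100 = -85329299/2100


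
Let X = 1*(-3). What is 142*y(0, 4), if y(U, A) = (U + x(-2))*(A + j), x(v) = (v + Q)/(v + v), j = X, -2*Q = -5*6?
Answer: -923/2 ≈ -461.50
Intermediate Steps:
Q = 15 (Q = -(-5)*6/2 = -½*(-30) = 15)
X = -3
j = -3
x(v) = (15 + v)/(2*v) (x(v) = (v + 15)/(v + v) = (15 + v)/((2*v)) = (15 + v)*(1/(2*v)) = (15 + v)/(2*v))
y(U, A) = (-3 + A)*(-13/4 + U) (y(U, A) = (U + (½)*(15 - 2)/(-2))*(A - 3) = (U + (½)*(-½)*13)*(-3 + A) = (U - 13/4)*(-3 + A) = (-13/4 + U)*(-3 + A) = (-3 + A)*(-13/4 + U))
142*y(0, 4) = 142*(39/4 - 3*0 - 13/4*4 + 4*0) = 142*(39/4 + 0 - 13 + 0) = 142*(-13/4) = -923/2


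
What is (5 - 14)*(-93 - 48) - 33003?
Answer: -31734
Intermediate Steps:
(5 - 14)*(-93 - 48) - 33003 = -9*(-141) - 33003 = 1269 - 33003 = -31734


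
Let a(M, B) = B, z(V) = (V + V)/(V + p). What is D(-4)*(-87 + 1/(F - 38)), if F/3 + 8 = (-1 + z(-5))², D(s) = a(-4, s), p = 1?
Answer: 76924/221 ≈ 348.07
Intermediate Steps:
z(V) = 2*V/(1 + V) (z(V) = (V + V)/(V + 1) = (2*V)/(1 + V) = 2*V/(1 + V))
D(s) = s
F = -69/4 (F = -24 + 3*(-1 + 2*(-5)/(1 - 5))² = -24 + 3*(-1 + 2*(-5)/(-4))² = -24 + 3*(-1 + 2*(-5)*(-¼))² = -24 + 3*(-1 + 5/2)² = -24 + 3*(3/2)² = -24 + 3*(9/4) = -24 + 27/4 = -69/4 ≈ -17.250)
D(-4)*(-87 + 1/(F - 38)) = -4*(-87 + 1/(-69/4 - 38)) = -4*(-87 + 1/(-221/4)) = -4*(-87 - 4/221) = -4*(-19231/221) = 76924/221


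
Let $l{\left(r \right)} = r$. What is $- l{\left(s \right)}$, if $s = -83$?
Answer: $83$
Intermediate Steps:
$- l{\left(s \right)} = \left(-1\right) \left(-83\right) = 83$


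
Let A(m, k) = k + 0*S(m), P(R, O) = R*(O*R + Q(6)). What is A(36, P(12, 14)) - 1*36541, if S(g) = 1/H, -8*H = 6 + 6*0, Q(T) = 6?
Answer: -34453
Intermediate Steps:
H = -3/4 (H = -(6 + 6*0)/8 = -(6 + 0)/8 = -1/8*6 = -3/4 ≈ -0.75000)
P(R, O) = R*(6 + O*R) (P(R, O) = R*(O*R + 6) = R*(6 + O*R))
S(g) = -4/3 (S(g) = 1/(-3/4) = -4/3)
A(m, k) = k (A(m, k) = k + 0*(-4/3) = k + 0 = k)
A(36, P(12, 14)) - 1*36541 = 12*(6 + 14*12) - 1*36541 = 12*(6 + 168) - 36541 = 12*174 - 36541 = 2088 - 36541 = -34453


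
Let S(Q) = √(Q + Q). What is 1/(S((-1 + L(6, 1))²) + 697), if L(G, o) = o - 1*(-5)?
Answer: 697/485759 - 5*√2/485759 ≈ 0.0014203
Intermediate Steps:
L(G, o) = 5 + o (L(G, o) = o + 5 = 5 + o)
S(Q) = √2*√Q (S(Q) = √(2*Q) = √2*√Q)
1/(S((-1 + L(6, 1))²) + 697) = 1/(√2*√((-1 + (5 + 1))²) + 697) = 1/(√2*√((-1 + 6)²) + 697) = 1/(√2*√(5²) + 697) = 1/(√2*√25 + 697) = 1/(√2*5 + 697) = 1/(5*√2 + 697) = 1/(697 + 5*√2)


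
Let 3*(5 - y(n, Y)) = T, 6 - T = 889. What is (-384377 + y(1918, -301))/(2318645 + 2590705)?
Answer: -1152233/14728050 ≈ -0.078234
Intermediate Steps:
T = -883 (T = 6 - 1*889 = 6 - 889 = -883)
y(n, Y) = 898/3 (y(n, Y) = 5 - 1/3*(-883) = 5 + 883/3 = 898/3)
(-384377 + y(1918, -301))/(2318645 + 2590705) = (-384377 + 898/3)/(2318645 + 2590705) = -1152233/3/4909350 = -1152233/3*1/4909350 = -1152233/14728050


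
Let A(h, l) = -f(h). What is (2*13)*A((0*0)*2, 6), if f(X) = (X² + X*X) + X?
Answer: 0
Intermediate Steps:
f(X) = X + 2*X² (f(X) = (X² + X²) + X = 2*X² + X = X + 2*X²)
A(h, l) = -h*(1 + 2*h)
(2*13)*A((0*0)*2, 6) = (2*13)*(-(0*0)*2*(1 + 2*((0*0)*2))) = 26*(-0*2*(1 + 2*(0*2))) = 26*(-1*0*(1 + 2*0)) = 26*(-1*0*(1 + 0)) = 26*(-1*0*1) = 26*0 = 0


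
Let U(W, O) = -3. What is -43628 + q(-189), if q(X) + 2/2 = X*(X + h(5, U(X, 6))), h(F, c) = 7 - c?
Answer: -9798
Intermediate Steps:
q(X) = -1 + X*(10 + X) (q(X) = -1 + X*(X + (7 - 1*(-3))) = -1 + X*(X + (7 + 3)) = -1 + X*(X + 10) = -1 + X*(10 + X))
-43628 + q(-189) = -43628 + (-1 + (-189)² + 10*(-189)) = -43628 + (-1 + 35721 - 1890) = -43628 + 33830 = -9798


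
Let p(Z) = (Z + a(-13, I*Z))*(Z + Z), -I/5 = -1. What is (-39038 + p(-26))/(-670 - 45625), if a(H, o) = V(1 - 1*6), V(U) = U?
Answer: 37426/46295 ≈ 0.80842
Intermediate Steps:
I = 5 (I = -5*(-1) = 5)
a(H, o) = -5 (a(H, o) = 1 - 1*6 = 1 - 6 = -5)
p(Z) = 2*Z*(-5 + Z) (p(Z) = (Z - 5)*(Z + Z) = (-5 + Z)*(2*Z) = 2*Z*(-5 + Z))
(-39038 + p(-26))/(-670 - 45625) = (-39038 + 2*(-26)*(-5 - 26))/(-670 - 45625) = (-39038 + 2*(-26)*(-31))/(-46295) = (-39038 + 1612)*(-1/46295) = -37426*(-1/46295) = 37426/46295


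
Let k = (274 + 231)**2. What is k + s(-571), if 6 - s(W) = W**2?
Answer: -71010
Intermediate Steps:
s(W) = 6 - W**2
k = 255025 (k = 505**2 = 255025)
k + s(-571) = 255025 + (6 - 1*(-571)**2) = 255025 + (6 - 1*326041) = 255025 + (6 - 326041) = 255025 - 326035 = -71010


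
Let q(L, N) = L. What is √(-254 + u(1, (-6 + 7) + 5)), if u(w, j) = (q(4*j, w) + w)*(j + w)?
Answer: I*√79 ≈ 8.8882*I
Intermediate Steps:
u(w, j) = (j + w)*(w + 4*j) (u(w, j) = (4*j + w)*(j + w) = (w + 4*j)*(j + w) = (j + w)*(w + 4*j))
√(-254 + u(1, (-6 + 7) + 5)) = √(-254 + (1² + 4*((-6 + 7) + 5)² + 5*((-6 + 7) + 5)*1)) = √(-254 + (1 + 4*(1 + 5)² + 5*(1 + 5)*1)) = √(-254 + (1 + 4*6² + 5*6*1)) = √(-254 + (1 + 4*36 + 30)) = √(-254 + (1 + 144 + 30)) = √(-254 + 175) = √(-79) = I*√79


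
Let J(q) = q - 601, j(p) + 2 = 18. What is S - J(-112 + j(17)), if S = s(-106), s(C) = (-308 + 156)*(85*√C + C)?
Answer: 16809 - 12920*I*√106 ≈ 16809.0 - 1.3302e+5*I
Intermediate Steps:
j(p) = 16 (j(p) = -2 + 18 = 16)
s(C) = -12920*√C - 152*C (s(C) = -152*(C + 85*√C) = -12920*√C - 152*C)
S = 16112 - 12920*I*√106 (S = -12920*I*√106 - 152*(-106) = -12920*I*√106 + 16112 = 16112 - 12920*I*√106 ≈ 16112.0 - 1.3302e+5*I)
J(q) = -601 + q
S - J(-112 + j(17)) = (16112 - 12920*I*√106) - (-601 + (-112 + 16)) = (16112 - 12920*I*√106) - (-601 - 96) = (16112 - 12920*I*√106) - 1*(-697) = (16112 - 12920*I*√106) + 697 = 16809 - 12920*I*√106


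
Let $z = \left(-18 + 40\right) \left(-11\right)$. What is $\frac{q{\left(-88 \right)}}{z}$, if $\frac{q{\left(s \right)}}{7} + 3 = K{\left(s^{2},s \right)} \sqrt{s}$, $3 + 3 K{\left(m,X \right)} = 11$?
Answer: $\frac{21}{242} - \frac{56 i \sqrt{22}}{363} \approx 0.086777 - 0.72359 i$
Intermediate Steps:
$K{\left(m,X \right)} = \frac{8}{3}$ ($K{\left(m,X \right)} = -1 + \frac{1}{3} \cdot 11 = -1 + \frac{11}{3} = \frac{8}{3}$)
$z = -242$ ($z = 22 \left(-11\right) = -242$)
$q{\left(s \right)} = -21 + \frac{56 \sqrt{s}}{3}$ ($q{\left(s \right)} = -21 + 7 \frac{8 \sqrt{s}}{3} = -21 + \frac{56 \sqrt{s}}{3}$)
$\frac{q{\left(-88 \right)}}{z} = \frac{-21 + \frac{56 \sqrt{-88}}{3}}{-242} = \left(-21 + \frac{56 \cdot 2 i \sqrt{22}}{3}\right) \left(- \frac{1}{242}\right) = \left(-21 + \frac{112 i \sqrt{22}}{3}\right) \left(- \frac{1}{242}\right) = \frac{21}{242} - \frac{56 i \sqrt{22}}{363}$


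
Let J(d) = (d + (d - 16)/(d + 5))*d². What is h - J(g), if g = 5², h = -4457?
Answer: -40539/2 ≈ -20270.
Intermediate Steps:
g = 25
J(d) = d²*(d + (-16 + d)/(5 + d)) (J(d) = (d + (-16 + d)/(5 + d))*d² = d²*(d + (-16 + d)/(5 + d)))
h - J(g) = -4457 - 25²*(-16 + 25² + 6*25)/(5 + 25) = -4457 - 625*(-16 + 625 + 150)/30 = -4457 - 625*759/30 = -4457 - 1*31625/2 = -4457 - 31625/2 = -40539/2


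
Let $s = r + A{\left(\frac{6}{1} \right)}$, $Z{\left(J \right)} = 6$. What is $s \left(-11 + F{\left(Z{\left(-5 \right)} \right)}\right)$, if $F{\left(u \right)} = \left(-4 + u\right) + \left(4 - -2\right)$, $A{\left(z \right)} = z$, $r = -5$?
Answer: $-3$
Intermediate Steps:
$s = 1$ ($s = -5 + \frac{6}{1} = -5 + 6 \cdot 1 = -5 + 6 = 1$)
$F{\left(u \right)} = 2 + u$ ($F{\left(u \right)} = \left(-4 + u\right) + \left(4 + 2\right) = \left(-4 + u\right) + 6 = 2 + u$)
$s \left(-11 + F{\left(Z{\left(-5 \right)} \right)}\right) = 1 \left(-11 + \left(2 + 6\right)\right) = 1 \left(-11 + 8\right) = 1 \left(-3\right) = -3$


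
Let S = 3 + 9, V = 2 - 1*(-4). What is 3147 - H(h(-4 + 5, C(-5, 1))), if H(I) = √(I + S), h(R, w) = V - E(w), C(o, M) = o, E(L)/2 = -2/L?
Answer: 3147 - √430/5 ≈ 3142.9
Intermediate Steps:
E(L) = -4/L (E(L) = 2*(-2/L) = -4/L)
V = 6 (V = 2 + 4 = 6)
S = 12
h(R, w) = 6 + 4/w (h(R, w) = 6 - (-4)/w = 6 + 4/w)
H(I) = √(12 + I) (H(I) = √(I + 12) = √(12 + I))
3147 - H(h(-4 + 5, C(-5, 1))) = 3147 - √(12 + (6 + 4/(-5))) = 3147 - √(12 + (6 + 4*(-⅕))) = 3147 - √(12 + (6 - ⅘)) = 3147 - √(12 + 26/5) = 3147 - √(86/5) = 3147 - √430/5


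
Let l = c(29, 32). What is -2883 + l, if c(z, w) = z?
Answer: -2854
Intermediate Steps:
l = 29
-2883 + l = -2883 + 29 = -2854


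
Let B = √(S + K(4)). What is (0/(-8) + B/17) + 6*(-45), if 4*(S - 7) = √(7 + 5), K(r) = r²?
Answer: -270 + √(92 + 2*√3)/34 ≈ -269.71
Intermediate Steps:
S = 7 + √3/2 (S = 7 + √(7 + 5)/4 = 7 + √12/4 = 7 + (2*√3)/4 = 7 + √3/2 ≈ 7.8660)
B = √(23 + √3/2) (B = √((7 + √3/2) + 4²) = √((7 + √3/2) + 16) = √(23 + √3/2) ≈ 4.8853)
(0/(-8) + B/17) + 6*(-45) = (0/(-8) + (√(92 + 2*√3)/2)/17) + 6*(-45) = (0*(-⅛) + (√(92 + 2*√3)/2)*(1/17)) - 270 = (0 + √(92 + 2*√3)/34) - 270 = √(92 + 2*√3)/34 - 270 = -270 + √(92 + 2*√3)/34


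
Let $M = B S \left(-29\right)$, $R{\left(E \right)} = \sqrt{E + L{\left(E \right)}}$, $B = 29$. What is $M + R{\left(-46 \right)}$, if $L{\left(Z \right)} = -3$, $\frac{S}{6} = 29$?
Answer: $-146334 + 7 i \approx -1.4633 \cdot 10^{5} + 7.0 i$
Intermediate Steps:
$S = 174$ ($S = 6 \cdot 29 = 174$)
$R{\left(E \right)} = \sqrt{-3 + E}$ ($R{\left(E \right)} = \sqrt{E - 3} = \sqrt{-3 + E}$)
$M = -146334$ ($M = 29 \cdot 174 \left(-29\right) = 5046 \left(-29\right) = -146334$)
$M + R{\left(-46 \right)} = -146334 + \sqrt{-3 - 46} = -146334 + \sqrt{-49} = -146334 + 7 i$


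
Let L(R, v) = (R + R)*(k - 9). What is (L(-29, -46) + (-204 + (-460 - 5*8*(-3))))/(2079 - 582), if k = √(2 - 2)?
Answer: -22/1497 ≈ -0.014696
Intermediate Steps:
k = 0 (k = √0 = 0)
L(R, v) = -18*R (L(R, v) = (R + R)*(0 - 9) = (2*R)*(-9) = -18*R)
(L(-29, -46) + (-204 + (-460 - 5*8*(-3))))/(2079 - 582) = (-18*(-29) + (-204 + (-460 - 5*8*(-3))))/(2079 - 582) = (522 + (-204 + (-460 - 40*(-3))))/1497 = (522 + (-204 + (-460 + 120)))*(1/1497) = (522 + (-204 - 340))*(1/1497) = (522 - 544)*(1/1497) = -22*1/1497 = -22/1497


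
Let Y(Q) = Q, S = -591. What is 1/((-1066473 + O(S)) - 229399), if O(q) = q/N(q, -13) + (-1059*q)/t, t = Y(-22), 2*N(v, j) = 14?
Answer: -154/203958373 ≈ -7.5506e-7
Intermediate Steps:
N(v, j) = 7 (N(v, j) = (½)*14 = 7)
t = -22
O(q) = 7435*q/154 (O(q) = q/7 - 1059*q/(-22) = q*(⅐) - 1059*q*(-1/22) = q/7 + 1059*q/22 = 7435*q/154)
1/((-1066473 + O(S)) - 229399) = 1/((-1066473 + (7435/154)*(-591)) - 229399) = 1/((-1066473 - 4394085/154) - 229399) = 1/(-168630927/154 - 229399) = 1/(-203958373/154) = -154/203958373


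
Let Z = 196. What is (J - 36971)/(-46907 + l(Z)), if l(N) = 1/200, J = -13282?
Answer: 3350200/3127133 ≈ 1.0713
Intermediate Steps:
l(N) = 1/200
(J - 36971)/(-46907 + l(Z)) = (-13282 - 36971)/(-46907 + 1/200) = -50253/(-9381399/200) = -50253*(-200/9381399) = 3350200/3127133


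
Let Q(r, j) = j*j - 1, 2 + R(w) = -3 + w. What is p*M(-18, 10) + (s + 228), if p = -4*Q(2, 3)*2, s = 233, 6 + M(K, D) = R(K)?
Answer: 2317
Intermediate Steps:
R(w) = -5 + w (R(w) = -2 + (-3 + w) = -5 + w)
Q(r, j) = -1 + j² (Q(r, j) = j² - 1 = -1 + j²)
M(K, D) = -11 + K (M(K, D) = -6 + (-5 + K) = -11 + K)
p = -64 (p = -4*(-1 + 3²)*2 = -4*(-1 + 9)*2 = -4*8*2 = -32*2 = -64)
p*M(-18, 10) + (s + 228) = -64*(-11 - 18) + (233 + 228) = -64*(-29) + 461 = 1856 + 461 = 2317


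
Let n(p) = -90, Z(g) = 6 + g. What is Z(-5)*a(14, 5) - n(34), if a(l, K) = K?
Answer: 95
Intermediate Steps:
Z(-5)*a(14, 5) - n(34) = (6 - 5)*5 - 1*(-90) = 1*5 + 90 = 5 + 90 = 95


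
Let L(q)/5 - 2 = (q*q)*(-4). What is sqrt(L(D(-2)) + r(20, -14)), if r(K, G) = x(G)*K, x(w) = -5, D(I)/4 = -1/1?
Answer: I*sqrt(410) ≈ 20.248*I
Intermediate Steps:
D(I) = -4 (D(I) = 4*(-1/1) = 4*(-1*1) = 4*(-1) = -4)
r(K, G) = -5*K
L(q) = 10 - 20*q**2 (L(q) = 10 + 5*((q*q)*(-4)) = 10 + 5*(q**2*(-4)) = 10 + 5*(-4*q**2) = 10 - 20*q**2)
sqrt(L(D(-2)) + r(20, -14)) = sqrt((10 - 20*(-4)**2) - 5*20) = sqrt((10 - 20*16) - 100) = sqrt((10 - 320) - 100) = sqrt(-310 - 100) = sqrt(-410) = I*sqrt(410)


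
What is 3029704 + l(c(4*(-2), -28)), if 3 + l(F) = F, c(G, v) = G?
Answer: 3029693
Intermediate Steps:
l(F) = -3 + F
3029704 + l(c(4*(-2), -28)) = 3029704 + (-3 + 4*(-2)) = 3029704 + (-3 - 8) = 3029704 - 11 = 3029693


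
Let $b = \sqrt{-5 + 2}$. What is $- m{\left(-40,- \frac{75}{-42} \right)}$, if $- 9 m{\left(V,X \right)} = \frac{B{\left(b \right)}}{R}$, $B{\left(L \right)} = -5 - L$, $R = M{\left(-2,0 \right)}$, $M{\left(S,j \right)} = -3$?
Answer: $\frac{5}{27} + \frac{i \sqrt{3}}{27} \approx 0.18519 + 0.06415 i$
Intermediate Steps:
$R = -3$
$b = i \sqrt{3}$ ($b = \sqrt{-3} = i \sqrt{3} \approx 1.732 i$)
$m{\left(V,X \right)} = - \frac{5}{27} - \frac{i \sqrt{3}}{27}$ ($m{\left(V,X \right)} = - \frac{\left(-5 - i \sqrt{3}\right) \frac{1}{-3}}{9} = - \frac{\left(-5 - i \sqrt{3}\right) \left(- \frac{1}{3}\right)}{9} = - \frac{\frac{5}{3} + \frac{i \sqrt{3}}{3}}{9} = - \frac{5}{27} - \frac{i \sqrt{3}}{27}$)
$- m{\left(-40,- \frac{75}{-42} \right)} = - (- \frac{5}{27} - \frac{i \sqrt{3}}{27}) = \frac{5}{27} + \frac{i \sqrt{3}}{27}$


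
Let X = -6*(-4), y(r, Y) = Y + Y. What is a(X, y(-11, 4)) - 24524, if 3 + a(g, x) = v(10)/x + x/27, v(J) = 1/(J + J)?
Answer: -105955333/4320 ≈ -24527.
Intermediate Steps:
y(r, Y) = 2*Y
v(J) = 1/(2*J)
X = 24
a(g, x) = -3 + 1/(20*x) + x/27 (a(g, x) = -3 + (((½)/10)/x + x/27) = -3 + (((½)*(⅒))/x + x*(1/27)) = -3 + (1/(20*x) + x/27) = -3 + 1/(20*x) + x/27)
a(X, y(-11, 4)) - 24524 = (-3 + 1/(20*((2*4))) + (2*4)/27) - 24524 = (-3 + (1/20)/8 + (1/27)*8) - 24524 = (-3 + (1/20)*(⅛) + 8/27) - 24524 = (-3 + 1/160 + 8/27) - 24524 = -11653/4320 - 24524 = -105955333/4320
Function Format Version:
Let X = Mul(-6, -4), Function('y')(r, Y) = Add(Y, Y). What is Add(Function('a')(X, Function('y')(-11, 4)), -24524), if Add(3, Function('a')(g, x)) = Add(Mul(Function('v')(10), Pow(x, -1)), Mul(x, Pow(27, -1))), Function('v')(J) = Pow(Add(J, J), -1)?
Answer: Rational(-105955333, 4320) ≈ -24527.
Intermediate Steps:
Function('y')(r, Y) = Mul(2, Y)
Function('v')(J) = Mul(Rational(1, 2), Pow(J, -1)) (Function('v')(J) = Pow(Mul(2, J), -1) = Mul(Rational(1, 2), Pow(J, -1)))
X = 24
Function('a')(g, x) = Add(-3, Mul(Rational(1, 20), Pow(x, -1)), Mul(Rational(1, 27), x)) (Function('a')(g, x) = Add(-3, Add(Mul(Mul(Rational(1, 2), Pow(10, -1)), Pow(x, -1)), Mul(x, Pow(27, -1)))) = Add(-3, Add(Mul(Mul(Rational(1, 2), Rational(1, 10)), Pow(x, -1)), Mul(x, Rational(1, 27)))) = Add(-3, Add(Mul(Rational(1, 20), Pow(x, -1)), Mul(Rational(1, 27), x))) = Add(-3, Mul(Rational(1, 20), Pow(x, -1)), Mul(Rational(1, 27), x)))
Add(Function('a')(X, Function('y')(-11, 4)), -24524) = Add(Add(-3, Mul(Rational(1, 20), Pow(Mul(2, 4), -1)), Mul(Rational(1, 27), Mul(2, 4))), -24524) = Add(Add(-3, Mul(Rational(1, 20), Pow(8, -1)), Mul(Rational(1, 27), 8)), -24524) = Add(Add(-3, Mul(Rational(1, 20), Rational(1, 8)), Rational(8, 27)), -24524) = Add(Add(-3, Rational(1, 160), Rational(8, 27)), -24524) = Add(Rational(-11653, 4320), -24524) = Rational(-105955333, 4320)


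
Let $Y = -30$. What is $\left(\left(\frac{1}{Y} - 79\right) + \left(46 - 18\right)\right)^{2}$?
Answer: $\frac{2343961}{900} \approx 2604.4$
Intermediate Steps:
$\left(\left(\frac{1}{Y} - 79\right) + \left(46 - 18\right)\right)^{2} = \left(\left(\frac{1}{-30} - 79\right) + \left(46 - 18\right)\right)^{2} = \left(\left(- \frac{1}{30} - 79\right) + \left(46 - 18\right)\right)^{2} = \left(- \frac{2371}{30} + 28\right)^{2} = \left(- \frac{1531}{30}\right)^{2} = \frac{2343961}{900}$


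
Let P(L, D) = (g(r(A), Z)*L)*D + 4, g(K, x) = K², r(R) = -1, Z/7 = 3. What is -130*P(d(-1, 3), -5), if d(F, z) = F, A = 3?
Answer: -1170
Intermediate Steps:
Z = 21 (Z = 7*3 = 21)
P(L, D) = 4 + D*L (P(L, D) = ((-1)²*L)*D + 4 = (1*L)*D + 4 = L*D + 4 = D*L + 4 = 4 + D*L)
-130*P(d(-1, 3), -5) = -130*(4 - 5*(-1)) = -130*(4 + 5) = -130*9 = -1170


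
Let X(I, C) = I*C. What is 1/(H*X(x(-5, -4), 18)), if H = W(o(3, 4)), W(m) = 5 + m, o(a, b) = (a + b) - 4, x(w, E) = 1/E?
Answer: -1/36 ≈ -0.027778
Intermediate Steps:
o(a, b) = -4 + a + b
H = 8 (H = 5 + (-4 + 3 + 4) = 5 + 3 = 8)
X(I, C) = C*I
1/(H*X(x(-5, -4), 18)) = 1/(8*(18/(-4))) = 1/(8*(18*(-¼))) = 1/(8*(-9/2)) = 1/(-36) = -1/36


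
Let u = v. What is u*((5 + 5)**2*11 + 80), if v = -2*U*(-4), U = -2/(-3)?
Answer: 18880/3 ≈ 6293.3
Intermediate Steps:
U = 2/3 (U = -2*(-1/3) = 2/3 ≈ 0.66667)
v = 16/3 (v = -2*2/3*(-4) = -4/3*(-4) = 16/3 ≈ 5.3333)
u = 16/3 ≈ 5.3333
u*((5 + 5)**2*11 + 80) = 16*((5 + 5)**2*11 + 80)/3 = 16*(10**2*11 + 80)/3 = 16*(100*11 + 80)/3 = 16*(1100 + 80)/3 = (16/3)*1180 = 18880/3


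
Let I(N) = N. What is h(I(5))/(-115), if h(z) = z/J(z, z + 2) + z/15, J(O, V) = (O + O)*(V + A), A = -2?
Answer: -13/3450 ≈ -0.0037681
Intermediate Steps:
J(O, V) = 2*O*(-2 + V) (J(O, V) = (O + O)*(V - 2) = (2*O)*(-2 + V) = 2*O*(-2 + V))
h(z) = 1/(2*z) + z/15 (h(z) = z/((2*z*(-2 + (z + 2)))) + z/15 = z/((2*z*(-2 + (2 + z)))) + z*(1/15) = z/((2*z*z)) + z/15 = z/((2*z**2)) + z/15 = z*(1/(2*z**2)) + z/15 = 1/(2*z) + z/15)
h(I(5))/(-115) = ((1/2)/5 + (1/15)*5)/(-115) = ((1/2)*(1/5) + 1/3)*(-1/115) = (1/10 + 1/3)*(-1/115) = (13/30)*(-1/115) = -13/3450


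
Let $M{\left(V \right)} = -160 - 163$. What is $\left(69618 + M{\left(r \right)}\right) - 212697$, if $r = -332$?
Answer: $-143402$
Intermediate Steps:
$M{\left(V \right)} = -323$
$\left(69618 + M{\left(r \right)}\right) - 212697 = \left(69618 - 323\right) - 212697 = 69295 - 212697 = -143402$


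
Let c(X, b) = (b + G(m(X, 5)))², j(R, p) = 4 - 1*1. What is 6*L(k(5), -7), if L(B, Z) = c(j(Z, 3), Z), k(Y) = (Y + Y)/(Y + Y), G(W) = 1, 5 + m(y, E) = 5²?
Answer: 216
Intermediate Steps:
j(R, p) = 3 (j(R, p) = 4 - 1 = 3)
m(y, E) = 20 (m(y, E) = -5 + 5² = -5 + 25 = 20)
k(Y) = 1 (k(Y) = (2*Y)/((2*Y)) = (2*Y)*(1/(2*Y)) = 1)
c(X, b) = (1 + b)² (c(X, b) = (b + 1)² = (1 + b)²)
L(B, Z) = (1 + Z)²
6*L(k(5), -7) = 6*(1 - 7)² = 6*(-6)² = 6*36 = 216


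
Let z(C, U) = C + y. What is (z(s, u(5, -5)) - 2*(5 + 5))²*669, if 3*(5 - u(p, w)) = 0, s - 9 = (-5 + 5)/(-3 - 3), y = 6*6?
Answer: 418125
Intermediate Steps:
y = 36
s = 9 (s = 9 + (-5 + 5)/(-3 - 3) = 9 + 0/(-6) = 9 + 0*(-⅙) = 9 + 0 = 9)
u(p, w) = 5 (u(p, w) = 5 - ⅓*0 = 5 + 0 = 5)
z(C, U) = 36 + C (z(C, U) = C + 36 = 36 + C)
(z(s, u(5, -5)) - 2*(5 + 5))²*669 = ((36 + 9) - 2*(5 + 5))²*669 = (45 - 2*10)²*669 = (45 - 20)²*669 = 25²*669 = 625*669 = 418125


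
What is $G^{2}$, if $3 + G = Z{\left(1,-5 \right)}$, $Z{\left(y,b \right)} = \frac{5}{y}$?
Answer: $4$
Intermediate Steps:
$G = 2$ ($G = -3 + \frac{5}{1} = -3 + 5 \cdot 1 = -3 + 5 = 2$)
$G^{2} = 2^{2} = 4$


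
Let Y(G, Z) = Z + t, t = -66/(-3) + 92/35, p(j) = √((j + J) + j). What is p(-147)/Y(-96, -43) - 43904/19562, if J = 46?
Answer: -21952/9781 - 70*I*√62/643 ≈ -2.2444 - 0.8572*I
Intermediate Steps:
p(j) = √(46 + 2*j) (p(j) = √((j + 46) + j) = √((46 + j) + j) = √(46 + 2*j))
t = 862/35 (t = -66*(-⅓) + 92*(1/35) = 22 + 92/35 = 862/35 ≈ 24.629)
Y(G, Z) = 862/35 + Z (Y(G, Z) = Z + 862/35 = 862/35 + Z)
p(-147)/Y(-96, -43) - 43904/19562 = √(46 + 2*(-147))/(862/35 - 43) - 43904/19562 = √(46 - 294)/(-643/35) - 43904*1/19562 = √(-248)*(-35/643) - 21952/9781 = (2*I*√62)*(-35/643) - 21952/9781 = -70*I*√62/643 - 21952/9781 = -21952/9781 - 70*I*√62/643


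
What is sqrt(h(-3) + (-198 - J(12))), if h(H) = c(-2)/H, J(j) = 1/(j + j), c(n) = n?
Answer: I*sqrt(3158)/4 ≈ 14.049*I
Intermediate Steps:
J(j) = 1/(2*j)
h(H) = -2/H
sqrt(h(-3) + (-198 - J(12))) = sqrt(-2/(-3) + (-198 - 1/(2*12))) = sqrt(-2*(-1/3) + (-198 - 1/(2*12))) = sqrt(2/3 + (-198 - 1*1/24)) = sqrt(2/3 + (-198 - 1/24)) = sqrt(2/3 - 4753/24) = sqrt(-1579/8) = I*sqrt(3158)/4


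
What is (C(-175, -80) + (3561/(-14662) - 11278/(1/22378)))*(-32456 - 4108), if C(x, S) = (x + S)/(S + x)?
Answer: 67650385890544974/7331 ≈ 9.2280e+12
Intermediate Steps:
C(x, S) = 1 (C(x, S) = (S + x)/(S + x) = 1)
(C(-175, -80) + (3561/(-14662) - 11278/(1/22378)))*(-32456 - 4108) = (1 + (3561/(-14662) - 11278/(1/22378)))*(-32456 - 4108) = (1 + (3561*(-1/14662) - 11278/1/22378))*(-36564) = (1 + (-3561/14662 - 11278*22378))*(-36564) = (1 + (-3561/14662 - 252379084))*(-36564) = (1 - 3700382133169/14662)*(-36564) = -3700382118507/14662*(-36564) = 67650385890544974/7331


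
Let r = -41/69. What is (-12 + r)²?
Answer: 755161/4761 ≈ 158.61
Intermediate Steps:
r = -41/69 (r = -41*1/69 = -41/69 ≈ -0.59420)
(-12 + r)² = (-12 - 41/69)² = (-869/69)² = 755161/4761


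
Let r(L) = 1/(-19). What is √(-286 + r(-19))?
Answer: I*√103265/19 ≈ 16.913*I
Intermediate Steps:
r(L) = -1/19
√(-286 + r(-19)) = √(-286 - 1/19) = √(-5435/19) = I*√103265/19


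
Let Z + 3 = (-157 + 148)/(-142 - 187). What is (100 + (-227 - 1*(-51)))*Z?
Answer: 74328/329 ≈ 225.92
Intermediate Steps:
Z = -978/329 (Z = -3 + (-157 + 148)/(-142 - 187) = -3 - 9/(-329) = -3 - 9*(-1/329) = -3 + 9/329 = -978/329 ≈ -2.9726)
(100 + (-227 - 1*(-51)))*Z = (100 + (-227 - 1*(-51)))*(-978/329) = (100 + (-227 + 51))*(-978/329) = (100 - 176)*(-978/329) = -76*(-978/329) = 74328/329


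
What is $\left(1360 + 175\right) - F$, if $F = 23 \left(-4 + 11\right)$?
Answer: $1374$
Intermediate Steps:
$F = 161$ ($F = 23 \cdot 7 = 161$)
$\left(1360 + 175\right) - F = \left(1360 + 175\right) - 161 = 1535 - 161 = 1374$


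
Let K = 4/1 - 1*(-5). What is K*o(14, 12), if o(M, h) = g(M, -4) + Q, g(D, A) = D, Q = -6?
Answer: 72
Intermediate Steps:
o(M, h) = -6 + M (o(M, h) = M - 6 = -6 + M)
K = 9 (K = 4*1 + 5 = 4 + 5 = 9)
K*o(14, 12) = 9*(-6 + 14) = 9*8 = 72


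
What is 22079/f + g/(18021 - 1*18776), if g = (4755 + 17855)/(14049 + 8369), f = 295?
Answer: 37369343166/499304905 ≈ 74.843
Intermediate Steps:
g = 11305/11209 (g = 22610/22418 = 22610*(1/22418) = 11305/11209 ≈ 1.0086)
22079/f + g/(18021 - 1*18776) = 22079/295 + 11305/(11209*(18021 - 1*18776)) = 22079*(1/295) + 11305/(11209*(18021 - 18776)) = 22079/295 + (11305/11209)/(-755) = 22079/295 + (11305/11209)*(-1/755) = 22079/295 - 2261/1692559 = 37369343166/499304905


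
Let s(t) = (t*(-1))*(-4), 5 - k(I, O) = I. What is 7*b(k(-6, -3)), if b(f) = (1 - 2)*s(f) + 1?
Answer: -301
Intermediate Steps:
k(I, O) = 5 - I
s(t) = 4*t (s(t) = -t*(-4) = 4*t)
b(f) = 1 - 4*f (b(f) = (1 - 2)*(4*f) + 1 = -4*f + 1 = 1 - 4*f)
7*b(k(-6, -3)) = 7*(1 - 4*(5 - 1*(-6))) = 7*(1 - 4*(5 + 6)) = 7*(1 - 4*11) = 7*(1 - 44) = 7*(-43) = -301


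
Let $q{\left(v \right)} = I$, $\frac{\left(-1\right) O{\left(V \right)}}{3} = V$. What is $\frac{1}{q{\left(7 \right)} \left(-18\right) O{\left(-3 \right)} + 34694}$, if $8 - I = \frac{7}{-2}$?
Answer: $\frac{1}{32831} \approx 3.0459 \cdot 10^{-5}$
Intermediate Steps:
$O{\left(V \right)} = - 3 V$
$I = \frac{23}{2}$ ($I = 8 - \frac{7}{-2} = 8 - 7 \left(- \frac{1}{2}\right) = 8 - - \frac{7}{2} = 8 + \frac{7}{2} = \frac{23}{2} \approx 11.5$)
$q{\left(v \right)} = \frac{23}{2}$
$\frac{1}{q{\left(7 \right)} \left(-18\right) O{\left(-3 \right)} + 34694} = \frac{1}{\frac{23}{2} \left(-18\right) \left(\left(-3\right) \left(-3\right)\right) + 34694} = \frac{1}{\left(-207\right) 9 + 34694} = \frac{1}{-1863 + 34694} = \frac{1}{32831}$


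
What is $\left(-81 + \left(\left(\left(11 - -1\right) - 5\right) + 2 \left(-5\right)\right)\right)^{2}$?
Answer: $7056$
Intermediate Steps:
$\left(-81 + \left(\left(\left(11 - -1\right) - 5\right) + 2 \left(-5\right)\right)\right)^{2} = \left(-81 + \left(\left(\left(11 + 1\right) - 5\right) - 10\right)\right)^{2} = \left(-81 + \left(\left(12 - 5\right) - 10\right)\right)^{2} = \left(-81 + \left(7 - 10\right)\right)^{2} = \left(-81 - 3\right)^{2} = \left(-84\right)^{2} = 7056$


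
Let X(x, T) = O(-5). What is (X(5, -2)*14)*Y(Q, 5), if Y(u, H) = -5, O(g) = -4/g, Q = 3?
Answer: -56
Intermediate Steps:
X(x, T) = ⅘ (X(x, T) = -4/(-5) = -4*(-⅕) = ⅘)
(X(5, -2)*14)*Y(Q, 5) = ((⅘)*14)*(-5) = (56/5)*(-5) = -56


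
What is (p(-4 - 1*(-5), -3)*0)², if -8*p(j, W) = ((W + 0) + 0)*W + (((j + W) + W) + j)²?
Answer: 0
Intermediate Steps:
p(j, W) = -W²/8 - (2*W + 2*j)²/8 (p(j, W) = -(((W + 0) + 0)*W + (((j + W) + W) + j)²)/8 = -((W + 0)*W + (((W + j) + W) + j)²)/8 = -(W*W + ((j + 2*W) + j)²)/8 = -(W² + (2*W + 2*j)²)/8 = -W²/8 - (2*W + 2*j)²/8)
(p(-4 - 1*(-5), -3)*0)² = ((-(-3 + (-4 - 1*(-5)))²/2 - ⅛*(-3)²)*0)² = ((-(-3 + (-4 + 5))²/2 - ⅛*9)*0)² = ((-(-3 + 1)²/2 - 9/8)*0)² = ((-½*(-2)² - 9/8)*0)² = ((-½*4 - 9/8)*0)² = ((-2 - 9/8)*0)² = (-25/8*0)² = 0² = 0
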